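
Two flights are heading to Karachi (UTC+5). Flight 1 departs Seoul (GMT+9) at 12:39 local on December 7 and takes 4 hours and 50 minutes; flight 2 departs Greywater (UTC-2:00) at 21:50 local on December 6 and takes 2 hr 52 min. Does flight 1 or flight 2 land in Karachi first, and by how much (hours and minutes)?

Flight 1 in UTC: 12:39 − 9:00 = 03:39 on Dec 7.
+4 hours 50 minutes → arrive 08:29 UTC on Dec 7.
Flight 2 in UTC: 21:50 + 2:00 = 23:50 on Dec 6.
+2 hours 52 minutes → arrive 02:42 UTC on Dec 7.
Flight 2 lands earlier by 5 hours 47 minutes.

the second, by 5 hours 47 minutes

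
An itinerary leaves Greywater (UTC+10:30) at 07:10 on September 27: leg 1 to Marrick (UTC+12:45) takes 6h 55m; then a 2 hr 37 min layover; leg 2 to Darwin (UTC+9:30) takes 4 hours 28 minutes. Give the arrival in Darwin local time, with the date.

20:10 on September 27

Convert departure to UTC: 07:10 − 10:30 = 20:40 UTC on Sep 26.
Add 6 hours 55 minutes leg 1 → 03:35 UTC (Sep 27).
Add 2 hours and 37 minutes layover in Marrick → 06:12 UTC.
Add 4 hours and 28 minutes leg 2 → 10:40 UTC.
Darwin is UTC+9:30, so local arrival = 10:40 + 9:30 = 20:10 on Sep 27.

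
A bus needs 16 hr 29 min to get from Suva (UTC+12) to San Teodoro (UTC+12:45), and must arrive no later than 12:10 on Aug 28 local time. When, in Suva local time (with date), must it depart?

Target arrival in UTC: 12:10 − 12:45 = 23:25 on Aug 27.
Subtract 16 hours 29 minutes → departure 06:56 UTC on Aug 27.
Suva is UTC+12:00: 06:56 + 12:00 = 18:56 on Aug 27.

18:56 on Aug 27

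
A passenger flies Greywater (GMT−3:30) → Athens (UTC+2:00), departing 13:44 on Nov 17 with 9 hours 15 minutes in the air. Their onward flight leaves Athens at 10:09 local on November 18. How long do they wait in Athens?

Convert departure to UTC: 13:44 + 3:30 = 17:14 UTC on Nov 17.
Add 9 hours 15 minutes flight time → 02:29 UTC (Nov 18).
Athens is UTC+2:00, so local arrival = 02:29 + 2:00 = 04:29 on Nov 18.
Layover = 10:09 − 04:29 = 5 hours 40 minutes.

5 hours 40 minutes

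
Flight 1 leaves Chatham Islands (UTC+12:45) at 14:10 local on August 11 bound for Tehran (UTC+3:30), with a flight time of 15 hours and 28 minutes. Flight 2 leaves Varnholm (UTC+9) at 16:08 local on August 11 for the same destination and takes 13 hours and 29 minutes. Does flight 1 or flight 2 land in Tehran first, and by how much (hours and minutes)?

Flight 1 in UTC: 14:10 − 12:45 = 01:25 on Aug 11.
+15 hours and 28 minutes → arrive 16:53 UTC on Aug 11.
Flight 2 in UTC: 16:08 − 9:00 = 07:08 on Aug 11.
+13 hours and 29 minutes → arrive 20:37 UTC on Aug 11.
Flight 1 lands earlier by 3 hours 44 minutes.

the first, by 3 hours 44 minutes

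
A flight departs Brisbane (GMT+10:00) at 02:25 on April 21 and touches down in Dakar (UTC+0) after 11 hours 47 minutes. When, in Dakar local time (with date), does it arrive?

Convert departure to UTC: 02:25 − 10:00 = 16:25 UTC on Apr 20.
Add 11 hours 47 minutes travel time → 04:12 UTC (Apr 21).
Dakar is UTC+0, so local arrival is the same: 04:12 on Apr 21.

04:12 on Apr 21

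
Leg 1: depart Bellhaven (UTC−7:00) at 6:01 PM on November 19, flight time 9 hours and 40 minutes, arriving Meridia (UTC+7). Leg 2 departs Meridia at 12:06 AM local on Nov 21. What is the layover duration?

6 hours 25 minutes

Convert departure to UTC: 6:01 PM + 7:00 = 1:01 AM UTC on Nov 20.
Add 9 hours and 40 minutes flight time → 10:41 AM UTC.
Meridia is UTC+7:00, so local arrival = 10:41 AM + 7:00 = 5:41 PM on Nov 20.
Layover = 12:06 AM − 5:41 PM (+1 day) = 6 hours 25 minutes.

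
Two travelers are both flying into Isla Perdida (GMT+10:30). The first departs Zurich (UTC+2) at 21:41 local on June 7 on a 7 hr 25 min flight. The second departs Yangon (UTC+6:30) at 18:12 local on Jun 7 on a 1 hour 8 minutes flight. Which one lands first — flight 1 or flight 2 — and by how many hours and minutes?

the second, by 14 hours 16 minutes

Flight 1 in UTC: 21:41 − 2:00 = 19:41 on Jun 7.
+7 hours 25 minutes → arrive 03:06 UTC on Jun 8.
Flight 2 in UTC: 18:12 − 6:30 = 11:42 on Jun 7.
+1 hour and 8 minutes → arrive 12:50 UTC on Jun 7.
Flight 2 lands earlier by 14 hours 16 minutes.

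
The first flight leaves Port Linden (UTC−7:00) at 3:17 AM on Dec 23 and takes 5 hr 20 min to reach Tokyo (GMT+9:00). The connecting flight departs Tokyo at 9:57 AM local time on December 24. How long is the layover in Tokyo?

Convert departure to UTC: 3:17 AM + 7:00 = 10:17 AM UTC on Dec 23.
Add 5 hours 20 minutes flight time → 3:37 PM UTC.
Tokyo is UTC+9:00, so local arrival = 3:37 PM + 9:00 = 12:37 AM on Dec 24.
Layover = 9:57 AM − 12:37 AM = 9 hours 20 minutes.

9 hours 20 minutes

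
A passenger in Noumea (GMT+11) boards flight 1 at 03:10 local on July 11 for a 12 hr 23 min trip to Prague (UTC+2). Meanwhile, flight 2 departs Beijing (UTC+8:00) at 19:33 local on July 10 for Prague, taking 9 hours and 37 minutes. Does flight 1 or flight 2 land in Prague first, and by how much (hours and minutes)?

Flight 1 in UTC: 03:10 − 11:00 = 16:10 on Jul 10.
+12 hours 23 minutes → arrive 04:33 UTC on Jul 11.
Flight 2 in UTC: 19:33 − 8:00 = 11:33 on Jul 10.
+9 hours 37 minutes → arrive 21:10 UTC on Jul 10.
Flight 2 lands earlier by 7 hours 23 minutes.

the second, by 7 hours 23 minutes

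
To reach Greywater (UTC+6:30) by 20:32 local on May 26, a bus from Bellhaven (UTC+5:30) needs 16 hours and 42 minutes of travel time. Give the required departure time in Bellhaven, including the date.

02:50 on May 26

Target arrival in UTC: 20:32 − 6:30 = 14:02 on May 26.
Subtract 16 hours and 42 minutes → departure 21:20 UTC on May 25.
Bellhaven is UTC+5:30: 21:20 + 5:30 = 02:50 on May 26.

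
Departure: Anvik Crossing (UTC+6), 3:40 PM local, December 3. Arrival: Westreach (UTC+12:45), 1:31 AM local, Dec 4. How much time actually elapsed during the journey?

Westreach is 6:45 ahead of Anvik Crossing.
Clock-face elapsed time (ignoring zones) is 9 hours 51 minutes.
Actual elapsed = 9 hours 51 minutes − 6:45 = 3 hours 6 minutes.

3 hours 6 minutes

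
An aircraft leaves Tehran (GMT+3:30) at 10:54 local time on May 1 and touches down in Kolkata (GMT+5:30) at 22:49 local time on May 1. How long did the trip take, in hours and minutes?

Kolkata is 2:00 ahead of Tehran.
Clock-face elapsed time (ignoring zones) is 11 hours 55 minutes.
Actual elapsed = 11 hours 55 minutes − 2:00 = 9 hours 55 minutes.

9 hours 55 minutes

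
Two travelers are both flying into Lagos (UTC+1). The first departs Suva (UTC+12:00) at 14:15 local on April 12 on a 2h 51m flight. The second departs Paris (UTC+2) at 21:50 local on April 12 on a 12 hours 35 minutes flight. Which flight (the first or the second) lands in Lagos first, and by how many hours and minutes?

the first, by 27 hours 19 minutes

Flight 1 in UTC: 14:15 − 12:00 = 02:15 on Apr 12.
+2 hours and 51 minutes → arrive 05:06 UTC on Apr 12.
Flight 2 in UTC: 21:50 − 2:00 = 19:50 on Apr 12.
+12 hours and 35 minutes → arrive 08:25 UTC on Apr 13.
Flight 1 lands earlier by 27 hours 19 minutes.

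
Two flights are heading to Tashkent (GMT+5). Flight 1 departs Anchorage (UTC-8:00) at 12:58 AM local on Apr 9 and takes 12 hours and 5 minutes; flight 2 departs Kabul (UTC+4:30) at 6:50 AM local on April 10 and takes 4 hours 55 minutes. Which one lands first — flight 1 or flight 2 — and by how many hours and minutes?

Flight 1 in UTC: 12:58 AM + 8:00 = 8:58 AM on Apr 9.
+12 hours and 5 minutes → arrive 9:03 PM UTC on Apr 9.
Flight 2 in UTC: 6:50 AM − 4:30 = 2:20 AM on Apr 10.
+4 hours 55 minutes → arrive 7:15 AM UTC on Apr 10.
Flight 1 lands earlier by 10 hours 12 minutes.

the first, by 10 hours 12 minutes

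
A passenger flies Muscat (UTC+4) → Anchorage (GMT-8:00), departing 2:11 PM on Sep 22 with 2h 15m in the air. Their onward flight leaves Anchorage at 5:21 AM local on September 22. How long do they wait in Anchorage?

Convert departure to UTC: 2:11 PM − 4:00 = 10:11 AM UTC on Sep 22.
Add 2 hours and 15 minutes flight time → 12:26 PM UTC.
Anchorage is UTC−8:00, so local arrival = 12:26 PM − 8:00 = 4:26 AM on Sep 22.
Layover = 5:21 AM − 4:26 AM = 55 minutes.

55 minutes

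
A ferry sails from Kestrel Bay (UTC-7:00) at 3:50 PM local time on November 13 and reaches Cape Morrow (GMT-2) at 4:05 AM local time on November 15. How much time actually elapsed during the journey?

Departure in UTC: 3:50 PM + 7:00 = 10:50 PM on Nov 13.
Arrival in UTC: 4:05 AM + 2:00 = 6:05 AM on Nov 15.
Elapsed = 6:05 AM − 10:50 PM (+2 days) = 31 hours 15 minutes.

31 hours 15 minutes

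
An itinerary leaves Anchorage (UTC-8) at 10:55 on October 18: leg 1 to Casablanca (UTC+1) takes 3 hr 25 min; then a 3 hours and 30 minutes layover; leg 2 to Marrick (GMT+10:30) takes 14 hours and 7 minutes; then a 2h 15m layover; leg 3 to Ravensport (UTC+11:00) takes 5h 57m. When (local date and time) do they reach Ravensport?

Convert departure to UTC: 10:55 + 8:00 = 18:55 UTC on Oct 18.
Add 3 hours and 25 minutes leg 1 → 22:20 UTC.
Add 3 hours 30 minutes layover in Casablanca → 01:50 UTC (Oct 19).
Add 14 hours and 7 minutes leg 2 → 15:57 UTC.
Add 2 hours 15 minutes layover in Marrick → 18:12 UTC.
Add 5 hours and 57 minutes leg 3 → 00:09 UTC (Oct 20).
Ravensport is UTC+11:00, so local arrival = 00:09 + 11:00 = 11:09 on Oct 20.

11:09 on October 20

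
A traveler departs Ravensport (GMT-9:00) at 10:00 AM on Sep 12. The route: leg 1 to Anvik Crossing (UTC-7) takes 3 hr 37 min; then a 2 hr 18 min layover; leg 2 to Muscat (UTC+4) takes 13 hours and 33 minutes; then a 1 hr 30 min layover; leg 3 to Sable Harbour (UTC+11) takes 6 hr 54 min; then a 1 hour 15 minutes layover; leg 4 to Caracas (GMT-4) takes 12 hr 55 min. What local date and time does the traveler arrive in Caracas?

9:02 AM on September 14

Convert departure to UTC: 10:00 AM + 9:00 = 7:00 PM UTC on Sep 12.
Add 3 hours 37 minutes leg 1 → 10:37 PM UTC.
Add 2 hours 18 minutes layover in Anvik Crossing → 12:55 AM UTC (Sep 13).
Add 13 hours 33 minutes leg 2 → 2:28 PM UTC.
Add 1 hour 30 minutes layover in Muscat → 3:58 PM UTC.
Add 6 hours and 54 minutes leg 3 → 10:52 PM UTC.
Add 1 hour 15 minutes layover in Sable Harbour → 12:07 AM UTC (Sep 14).
Add 12 hours and 55 minutes leg 4 → 1:02 PM UTC.
Caracas is UTC−4:00, so local arrival = 1:02 PM − 4:00 = 9:02 AM on Sep 14.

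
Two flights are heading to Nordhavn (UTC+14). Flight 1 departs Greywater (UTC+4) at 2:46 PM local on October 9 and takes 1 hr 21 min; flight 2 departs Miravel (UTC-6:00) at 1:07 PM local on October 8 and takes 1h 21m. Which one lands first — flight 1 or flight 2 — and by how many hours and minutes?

Flight 1 in UTC: 2:46 PM − 4:00 = 10:46 AM on Oct 9.
+1 hour and 21 minutes → arrive 12:07 PM UTC on Oct 9.
Flight 2 in UTC: 1:07 PM + 6:00 = 7:07 PM on Oct 8.
+1 hour and 21 minutes → arrive 8:28 PM UTC on Oct 8.
Flight 2 lands earlier by 15 hours 39 minutes.

the second, by 15 hours 39 minutes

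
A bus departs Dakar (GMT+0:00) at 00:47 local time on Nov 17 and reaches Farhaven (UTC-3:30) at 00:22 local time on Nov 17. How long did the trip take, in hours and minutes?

Farhaven is 3:30 behind Dakar.
Clock-face elapsed time (ignoring zones) is −25 minutes.
Actual elapsed = −25 minutes + 3:30 = 3 hours 5 minutes.

3 hours 5 minutes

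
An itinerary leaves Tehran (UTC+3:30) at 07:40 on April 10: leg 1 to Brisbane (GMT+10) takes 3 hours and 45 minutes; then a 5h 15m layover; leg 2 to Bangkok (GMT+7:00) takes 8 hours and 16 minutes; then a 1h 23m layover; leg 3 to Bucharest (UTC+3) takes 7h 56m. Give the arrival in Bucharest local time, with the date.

09:45 on April 11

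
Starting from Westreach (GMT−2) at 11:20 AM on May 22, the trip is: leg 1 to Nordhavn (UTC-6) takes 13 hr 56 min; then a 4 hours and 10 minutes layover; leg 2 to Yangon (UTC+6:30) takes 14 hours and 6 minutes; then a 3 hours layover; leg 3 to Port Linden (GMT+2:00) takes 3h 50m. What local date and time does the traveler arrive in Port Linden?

6:22 AM on May 24

Convert departure to UTC: 11:20 AM + 2:00 = 1:20 PM UTC on May 22.
Add 13 hours and 56 minutes leg 1 → 3:16 AM UTC (May 23).
Add 4 hours and 10 minutes layover in Nordhavn → 7:26 AM UTC.
Add 14 hours 6 minutes leg 2 → 9:32 PM UTC.
Add 3 hours layover in Yangon → 12:32 AM UTC (May 24).
Add 3 hours 50 minutes leg 3 → 4:22 AM UTC.
Port Linden is UTC+2:00, so local arrival = 4:22 AM + 2:00 = 6:22 AM on May 24.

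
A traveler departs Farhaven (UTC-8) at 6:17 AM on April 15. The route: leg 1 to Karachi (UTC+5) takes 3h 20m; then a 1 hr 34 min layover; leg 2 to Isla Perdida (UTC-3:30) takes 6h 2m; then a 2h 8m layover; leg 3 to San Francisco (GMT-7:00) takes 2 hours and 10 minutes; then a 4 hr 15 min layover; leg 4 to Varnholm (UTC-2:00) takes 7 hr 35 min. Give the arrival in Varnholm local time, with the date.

Convert departure to UTC: 6:17 AM + 8:00 = 2:17 PM UTC on Apr 15.
Add 3 hours 20 minutes leg 1 → 5:37 PM UTC.
Add 1 hour 34 minutes layover in Karachi → 7:11 PM UTC.
Add 6 hours 2 minutes leg 2 → 1:13 AM UTC (Apr 16).
Add 2 hours and 8 minutes layover in Isla Perdida → 3:21 AM UTC.
Add 2 hours and 10 minutes leg 3 → 5:31 AM UTC.
Add 4 hours 15 minutes layover in San Francisco → 9:46 AM UTC.
Add 7 hours 35 minutes leg 4 → 5:21 PM UTC.
Varnholm is UTC−2:00, so local arrival = 5:21 PM − 2:00 = 3:21 PM on Apr 16.

3:21 PM on April 16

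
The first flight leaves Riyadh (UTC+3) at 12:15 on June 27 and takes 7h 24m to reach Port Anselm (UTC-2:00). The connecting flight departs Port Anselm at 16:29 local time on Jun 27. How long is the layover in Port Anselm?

1 hour 50 minutes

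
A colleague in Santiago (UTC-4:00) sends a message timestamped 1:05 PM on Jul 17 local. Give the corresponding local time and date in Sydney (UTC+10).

3:05 AM on July 18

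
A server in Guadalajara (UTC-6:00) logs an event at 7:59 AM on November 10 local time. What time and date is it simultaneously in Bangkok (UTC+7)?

8:59 PM on November 10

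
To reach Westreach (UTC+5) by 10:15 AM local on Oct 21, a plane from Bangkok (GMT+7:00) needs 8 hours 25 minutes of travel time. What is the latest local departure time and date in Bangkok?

Target arrival in UTC: 10:15 AM − 5:00 = 5:15 AM on Oct 21.
Subtract 8 hours and 25 minutes → departure 8:50 PM UTC on Oct 20.
Bangkok is UTC+7:00: 8:50 PM + 7:00 = 3:50 AM on Oct 21.

3:50 AM on October 21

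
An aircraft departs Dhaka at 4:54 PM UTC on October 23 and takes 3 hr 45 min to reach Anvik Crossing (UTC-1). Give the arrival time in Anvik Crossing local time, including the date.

Departure is given in UTC: 4:54 PM on Oct 23.
Add 3 hours 45 minutes → 8:39 PM UTC.
Anvik Crossing is UTC−1:00: 8:39 PM − 1:00 = 7:39 PM on Oct 23.

7:39 PM on October 23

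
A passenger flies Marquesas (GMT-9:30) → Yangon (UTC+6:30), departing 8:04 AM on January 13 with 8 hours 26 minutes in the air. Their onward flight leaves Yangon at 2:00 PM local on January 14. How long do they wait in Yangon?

5 hours 30 minutes

Convert departure to UTC: 8:04 AM + 9:30 = 5:34 PM UTC on Jan 13.
Add 8 hours and 26 minutes flight time → 2:00 AM UTC (Jan 14).
Yangon is UTC+6:30, so local arrival = 2:00 AM + 6:30 = 8:30 AM on Jan 14.
Layover = 2:00 PM − 8:30 AM = 5 hours 30 minutes.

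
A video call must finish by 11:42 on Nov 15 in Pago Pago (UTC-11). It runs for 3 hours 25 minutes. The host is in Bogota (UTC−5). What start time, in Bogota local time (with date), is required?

Target end time in UTC: 11:42 + 11:00 = 22:42 on Nov 15.
Subtract 3 hours 25 minutes → start 19:17 UTC on Nov 15.
Bogota is UTC−5:00: 19:17 − 5:00 = 14:17 on Nov 15.

14:17 on November 15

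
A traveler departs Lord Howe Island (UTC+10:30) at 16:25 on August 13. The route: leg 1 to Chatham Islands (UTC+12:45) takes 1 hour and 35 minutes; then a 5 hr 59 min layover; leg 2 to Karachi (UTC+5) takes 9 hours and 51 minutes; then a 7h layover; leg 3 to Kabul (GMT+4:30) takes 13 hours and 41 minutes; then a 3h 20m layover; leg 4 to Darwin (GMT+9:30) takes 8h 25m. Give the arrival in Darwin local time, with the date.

17:16 on Aug 15

Convert departure to UTC: 16:25 − 10:30 = 05:55 UTC on Aug 13.
Add 1 hour 35 minutes leg 1 → 07:30 UTC.
Add 5 hours 59 minutes layover in Chatham Islands → 13:29 UTC.
Add 9 hours 51 minutes leg 2 → 23:20 UTC.
Add 7 hours layover in Karachi → 06:20 UTC (Aug 14).
Add 13 hours 41 minutes leg 3 → 20:01 UTC.
Add 3 hours 20 minutes layover in Kabul → 23:21 UTC.
Add 8 hours 25 minutes leg 4 → 07:46 UTC (Aug 15).
Darwin is UTC+9:30, so local arrival = 07:46 + 9:30 = 17:16 on Aug 15.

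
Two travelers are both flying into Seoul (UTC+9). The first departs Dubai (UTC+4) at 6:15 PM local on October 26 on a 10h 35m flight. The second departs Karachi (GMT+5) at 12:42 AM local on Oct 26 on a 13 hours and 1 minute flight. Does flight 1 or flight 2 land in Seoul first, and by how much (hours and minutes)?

Flight 1 in UTC: 6:15 PM − 4:00 = 2:15 PM on Oct 26.
+10 hours 35 minutes → arrive 12:50 AM UTC on Oct 27.
Flight 2 in UTC: 12:42 AM − 5:00 = 7:42 PM on Oct 25.
+13 hours and 1 minute → arrive 8:43 AM UTC on Oct 26.
Flight 2 lands earlier by 16 hours 7 minutes.

the second, by 16 hours 7 minutes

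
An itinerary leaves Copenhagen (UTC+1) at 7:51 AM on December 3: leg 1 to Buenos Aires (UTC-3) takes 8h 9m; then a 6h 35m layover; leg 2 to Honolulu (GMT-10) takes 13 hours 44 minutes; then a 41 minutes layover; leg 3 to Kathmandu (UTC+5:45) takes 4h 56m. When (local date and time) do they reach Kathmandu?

Convert departure to UTC: 7:51 AM − 1:00 = 6:51 AM UTC on Dec 3.
Add 8 hours and 9 minutes leg 1 → 3:00 PM UTC.
Add 6 hours 35 minutes layover in Buenos Aires → 9:35 PM UTC.
Add 13 hours and 44 minutes leg 2 → 11:19 AM UTC (Dec 4).
Add 41 minutes layover in Honolulu → 12:00 PM UTC.
Add 4 hours and 56 minutes leg 3 → 4:56 PM UTC.
Kathmandu is UTC+5:45, so local arrival = 4:56 PM + 5:45 = 10:41 PM on Dec 4.

10:41 PM on Dec 4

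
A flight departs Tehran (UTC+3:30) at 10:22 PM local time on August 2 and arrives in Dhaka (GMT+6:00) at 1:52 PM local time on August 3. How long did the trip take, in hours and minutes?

Departure in UTC: 10:22 PM − 3:30 = 6:52 PM on Aug 2.
Arrival in UTC: 1:52 PM − 6:00 = 7:52 AM on Aug 3.
Elapsed = 7:52 AM − 6:52 PM (+1 day) = 13 hours.

13 hours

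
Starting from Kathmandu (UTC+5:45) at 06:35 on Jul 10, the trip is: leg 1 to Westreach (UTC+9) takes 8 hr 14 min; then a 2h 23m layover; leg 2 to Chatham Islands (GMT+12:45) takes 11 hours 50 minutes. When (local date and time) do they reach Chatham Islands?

12:02 on July 11

Convert departure to UTC: 06:35 − 5:45 = 00:50 UTC on Jul 10.
Add 8 hours and 14 minutes leg 1 → 09:04 UTC.
Add 2 hours and 23 minutes layover in Westreach → 11:27 UTC.
Add 11 hours 50 minutes leg 2 → 23:17 UTC.
Chatham Islands is UTC+12:45, so local arrival = 23:17 + 12:45 = 12:02 on Jul 11.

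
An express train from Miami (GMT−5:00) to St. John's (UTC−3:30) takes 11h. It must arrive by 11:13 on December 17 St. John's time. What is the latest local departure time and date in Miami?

Target arrival in UTC: 11:13 + 3:30 = 14:43 on Dec 17.
Subtract 11 hours → departure 03:43 UTC on Dec 17.
Miami is UTC−5:00: 03:43 − 5:00 = 22:43 on Dec 16.

22:43 on December 16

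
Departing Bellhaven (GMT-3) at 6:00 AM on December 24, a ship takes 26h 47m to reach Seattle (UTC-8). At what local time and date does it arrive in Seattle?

Convert departure to UTC: 6:00 AM + 3:00 = 9:00 AM UTC on Dec 24.
Add 26 hours 47 minutes travel time → 11:47 AM UTC (Dec 25).
Seattle is UTC−8:00, so local arrival = 11:47 AM − 8:00 = 3:47 AM on Dec 25.

3:47 AM on December 25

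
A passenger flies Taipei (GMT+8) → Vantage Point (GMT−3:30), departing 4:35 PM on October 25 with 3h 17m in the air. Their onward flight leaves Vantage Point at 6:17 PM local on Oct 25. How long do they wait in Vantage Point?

Convert departure to UTC: 4:35 PM − 8:00 = 8:35 AM UTC on Oct 25.
Add 3 hours 17 minutes flight time → 11:52 AM UTC.
Vantage Point is UTC−3:30, so local arrival = 11:52 AM − 3:30 = 8:22 AM on Oct 25.
Layover = 6:17 PM − 8:22 AM = 9 hours 55 minutes.

9 hours 55 minutes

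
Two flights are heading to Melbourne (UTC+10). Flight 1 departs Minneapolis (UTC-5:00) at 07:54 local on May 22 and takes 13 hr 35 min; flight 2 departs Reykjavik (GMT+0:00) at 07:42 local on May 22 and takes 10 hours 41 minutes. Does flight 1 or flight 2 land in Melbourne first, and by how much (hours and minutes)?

Flight 1 in UTC: 07:54 + 5:00 = 12:54 on May 22.
+13 hours 35 minutes → arrive 02:29 UTC on May 23.
Flight 2 departs at 07:42 UTC (May 22).
+10 hours and 41 minutes → arrive 18:23 UTC on May 22.
Flight 2 lands earlier by 8 hours 6 minutes.

the second, by 8 hours 6 minutes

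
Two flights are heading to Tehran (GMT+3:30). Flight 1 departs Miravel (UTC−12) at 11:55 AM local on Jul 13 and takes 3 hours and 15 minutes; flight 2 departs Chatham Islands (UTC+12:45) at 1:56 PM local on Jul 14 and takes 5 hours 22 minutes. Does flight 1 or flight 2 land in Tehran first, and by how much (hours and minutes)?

Flight 1 in UTC: 11:55 AM + 12:00 = 11:55 PM on Jul 13.
+3 hours and 15 minutes → arrive 3:10 AM UTC on Jul 14.
Flight 2 in UTC: 1:56 PM − 12:45 = 1:11 AM on Jul 14.
+5 hours 22 minutes → arrive 6:33 AM UTC on Jul 14.
Flight 1 lands earlier by 3 hours 23 minutes.

the first, by 3 hours 23 minutes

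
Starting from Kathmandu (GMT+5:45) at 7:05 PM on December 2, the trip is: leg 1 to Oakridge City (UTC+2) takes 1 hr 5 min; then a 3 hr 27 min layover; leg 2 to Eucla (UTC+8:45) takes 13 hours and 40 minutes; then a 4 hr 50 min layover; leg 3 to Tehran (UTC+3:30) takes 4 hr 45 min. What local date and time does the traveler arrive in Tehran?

Convert departure to UTC: 7:05 PM − 5:45 = 1:20 PM UTC on Dec 2.
Add 1 hour and 5 minutes leg 1 → 2:25 PM UTC.
Add 3 hours and 27 minutes layover in Oakridge City → 5:52 PM UTC.
Add 13 hours 40 minutes leg 2 → 7:32 AM UTC (Dec 3).
Add 4 hours 50 minutes layover in Eucla → 12:22 PM UTC.
Add 4 hours 45 minutes leg 3 → 5:07 PM UTC.
Tehran is UTC+3:30, so local arrival = 5:07 PM + 3:30 = 8:37 PM on Dec 3.

8:37 PM on December 3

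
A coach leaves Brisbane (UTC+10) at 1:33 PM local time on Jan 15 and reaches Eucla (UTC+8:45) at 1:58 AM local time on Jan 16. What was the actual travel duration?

Departure in UTC: 1:33 PM − 10:00 = 3:33 AM on Jan 15.
Arrival in UTC: 1:58 AM − 8:45 = 5:13 PM on Jan 15.
Elapsed = 5:13 PM − 3:33 AM = 13 hours 40 minutes.

13 hours 40 minutes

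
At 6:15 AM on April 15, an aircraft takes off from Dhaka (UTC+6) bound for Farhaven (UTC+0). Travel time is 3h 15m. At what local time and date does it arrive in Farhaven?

Farhaven is 6:00 behind Dhaka.
After 3 hours 15 minutes it is 9:30 AM in Dhaka.
Shift by the zone difference: 9:30 AM − 6:00 = 3:30 AM on Apr 15 in Farhaven.

3:30 AM on April 15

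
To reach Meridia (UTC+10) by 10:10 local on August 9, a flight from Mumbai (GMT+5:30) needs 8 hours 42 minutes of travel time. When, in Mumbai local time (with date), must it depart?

20:58 on August 8

Target arrival in UTC: 10:10 − 10:00 = 00:10 on Aug 9.
Subtract 8 hours 42 minutes → departure 15:28 UTC on Aug 8.
Mumbai is UTC+5:30: 15:28 + 5:30 = 20:58 on Aug 8.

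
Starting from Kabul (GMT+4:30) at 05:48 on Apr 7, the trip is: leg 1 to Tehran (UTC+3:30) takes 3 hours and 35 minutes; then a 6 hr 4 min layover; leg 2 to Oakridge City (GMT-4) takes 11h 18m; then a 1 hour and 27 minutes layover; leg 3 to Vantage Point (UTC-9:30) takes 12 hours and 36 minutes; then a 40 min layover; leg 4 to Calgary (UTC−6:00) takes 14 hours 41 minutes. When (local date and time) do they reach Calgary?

Convert departure to UTC: 05:48 − 4:30 = 01:18 UTC on Apr 7.
Add 3 hours 35 minutes leg 1 → 04:53 UTC.
Add 6 hours and 4 minutes layover in Tehran → 10:57 UTC.
Add 11 hours 18 minutes leg 2 → 22:15 UTC.
Add 1 hour 27 minutes layover in Oakridge City → 23:42 UTC.
Add 12 hours and 36 minutes leg 3 → 12:18 UTC (Apr 8).
Add 40 minutes layover in Vantage Point → 12:58 UTC.
Add 14 hours and 41 minutes leg 4 → 03:39 UTC (Apr 9).
Calgary is UTC−6:00, so local arrival = 03:39 − 6:00 = 21:39 on Apr 8.

21:39 on April 8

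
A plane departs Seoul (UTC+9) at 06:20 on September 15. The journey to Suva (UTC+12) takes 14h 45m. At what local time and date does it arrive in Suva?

Suva is 3:00 ahead of Seoul.
After 14 hours and 45 minutes it is 21:05 in Seoul.
Shift by the zone difference: 21:05 + 3:00 = 00:05 on Sep 16 in Suva.

00:05 on September 16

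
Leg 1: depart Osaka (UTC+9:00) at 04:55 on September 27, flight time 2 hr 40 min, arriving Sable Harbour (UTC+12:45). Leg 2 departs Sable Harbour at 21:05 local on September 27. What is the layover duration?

Convert departure to UTC: 04:55 − 9:00 = 19:55 UTC on Sep 26.
Add 2 hours 40 minutes flight time → 22:35 UTC.
Sable Harbour is UTC+12:45, so local arrival = 22:35 + 12:45 = 11:20 on Sep 27.
Layover = 21:05 − 11:20 = 9 hours 45 minutes.

9 hours 45 minutes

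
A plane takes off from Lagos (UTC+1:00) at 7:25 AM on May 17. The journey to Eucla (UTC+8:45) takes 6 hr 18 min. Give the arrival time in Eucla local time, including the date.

9:28 PM on May 17

Convert departure to UTC: 7:25 AM − 1:00 = 6:25 AM UTC on May 17.
Add 6 hours and 18 minutes travel time → 12:43 PM UTC.
Eucla is UTC+8:45, so local arrival = 12:43 PM + 8:45 = 9:28 PM on May 17.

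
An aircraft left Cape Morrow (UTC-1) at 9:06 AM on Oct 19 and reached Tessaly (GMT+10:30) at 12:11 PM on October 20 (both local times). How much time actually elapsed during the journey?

15 hours 35 minutes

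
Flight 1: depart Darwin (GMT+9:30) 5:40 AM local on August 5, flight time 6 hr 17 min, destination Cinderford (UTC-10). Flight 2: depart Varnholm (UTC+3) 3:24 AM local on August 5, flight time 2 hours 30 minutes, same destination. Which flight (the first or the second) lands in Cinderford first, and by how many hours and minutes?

Flight 1 in UTC: 5:40 AM − 9:30 = 8:10 PM on Aug 4.
+6 hours and 17 minutes → arrive 2:27 AM UTC on Aug 5.
Flight 2 in UTC: 3:24 AM − 3:00 = 12:24 AM on Aug 5.
+2 hours 30 minutes → arrive 2:54 AM UTC on Aug 5.
Flight 1 lands earlier by 27 minutes.

the first, by 27 minutes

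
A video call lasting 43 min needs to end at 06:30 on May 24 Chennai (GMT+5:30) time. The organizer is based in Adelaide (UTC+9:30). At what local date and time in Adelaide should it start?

Target end time in UTC: 06:30 − 5:30 = 01:00 on May 24.
Subtract 43 minutes → start 00:17 UTC on May 24.
Adelaide is UTC+9:30: 00:17 + 9:30 = 09:47 on May 24.

09:47 on May 24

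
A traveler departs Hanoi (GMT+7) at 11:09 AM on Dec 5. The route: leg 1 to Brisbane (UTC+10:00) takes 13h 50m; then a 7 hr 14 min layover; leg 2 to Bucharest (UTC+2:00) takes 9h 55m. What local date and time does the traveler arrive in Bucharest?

Convert departure to UTC: 11:09 AM − 7:00 = 4:09 AM UTC on Dec 5.
Add 13 hours 50 minutes leg 1 → 5:59 PM UTC.
Add 7 hours and 14 minutes layover in Brisbane → 1:13 AM UTC (Dec 6).
Add 9 hours and 55 minutes leg 2 → 11:08 AM UTC.
Bucharest is UTC+2:00, so local arrival = 11:08 AM + 2:00 = 1:08 PM on Dec 6.

1:08 PM on Dec 6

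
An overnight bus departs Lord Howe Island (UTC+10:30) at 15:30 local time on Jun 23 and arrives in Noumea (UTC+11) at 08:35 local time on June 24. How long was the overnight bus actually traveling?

Noumea is 0:30 ahead of Lord Howe Island.
Clock-face elapsed time (ignoring zones) is 17 hours 5 minutes.
Actual elapsed = 17 hours 5 minutes − 0:30 = 16 hours 35 minutes.

16 hours 35 minutes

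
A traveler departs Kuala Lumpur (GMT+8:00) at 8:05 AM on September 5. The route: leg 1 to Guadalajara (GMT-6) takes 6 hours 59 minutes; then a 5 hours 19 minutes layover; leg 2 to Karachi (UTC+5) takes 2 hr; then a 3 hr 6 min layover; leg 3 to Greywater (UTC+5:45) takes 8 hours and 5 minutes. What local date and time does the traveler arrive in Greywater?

7:19 AM on September 6

Convert departure to UTC: 8:05 AM − 8:00 = 12:05 AM UTC on Sep 5.
Add 6 hours 59 minutes leg 1 → 7:04 AM UTC.
Add 5 hours 19 minutes layover in Guadalajara → 12:23 PM UTC.
Add 2 hours leg 2 → 2:23 PM UTC.
Add 3 hours 6 minutes layover in Karachi → 5:29 PM UTC.
Add 8 hours 5 minutes leg 3 → 1:34 AM UTC (Sep 6).
Greywater is UTC+5:45, so local arrival = 1:34 AM + 5:45 = 7:19 AM on Sep 6.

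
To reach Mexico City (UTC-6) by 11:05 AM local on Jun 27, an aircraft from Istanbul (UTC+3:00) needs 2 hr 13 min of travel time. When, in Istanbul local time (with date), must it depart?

Target arrival in UTC: 11:05 AM + 6:00 = 5:05 PM on Jun 27.
Subtract 2 hours and 13 minutes → departure 2:52 PM UTC on Jun 27.
Istanbul is UTC+3:00: 2:52 PM + 3:00 = 5:52 PM on Jun 27.

5:52 PM on June 27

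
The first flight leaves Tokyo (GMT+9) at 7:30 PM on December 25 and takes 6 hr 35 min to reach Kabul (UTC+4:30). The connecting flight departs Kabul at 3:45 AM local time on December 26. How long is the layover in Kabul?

6 hours 10 minutes

Convert departure to UTC: 7:30 PM − 9:00 = 10:30 AM UTC on Dec 25.
Add 6 hours 35 minutes flight time → 5:05 PM UTC.
Kabul is UTC+4:30, so local arrival = 5:05 PM + 4:30 = 9:35 PM on Dec 25.
Layover = 3:45 AM − 9:35 PM (+1 day) = 6 hours 10 minutes.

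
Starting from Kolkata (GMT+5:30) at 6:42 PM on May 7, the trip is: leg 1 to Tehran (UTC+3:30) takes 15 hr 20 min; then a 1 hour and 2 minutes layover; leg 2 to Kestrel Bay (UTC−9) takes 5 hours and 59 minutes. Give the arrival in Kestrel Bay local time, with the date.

Convert departure to UTC: 6:42 PM − 5:30 = 1:12 PM UTC on May 7.
Add 15 hours 20 minutes leg 1 → 4:32 AM UTC (May 8).
Add 1 hour 2 minutes layover in Tehran → 5:34 AM UTC.
Add 5 hours and 59 minutes leg 2 → 11:33 AM UTC.
Kestrel Bay is UTC−9:00, so local arrival = 11:33 AM − 9:00 = 2:33 AM on May 8.

2:33 AM on May 8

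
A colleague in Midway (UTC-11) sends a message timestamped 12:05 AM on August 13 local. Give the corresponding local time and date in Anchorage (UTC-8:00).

In UTC: 12:05 AM + 11:00 = 11:05 AM on Aug 13.
Anchorage is UTC−8:00: 11:05 AM − 8:00 = 3:05 AM on Aug 13.

3:05 AM on August 13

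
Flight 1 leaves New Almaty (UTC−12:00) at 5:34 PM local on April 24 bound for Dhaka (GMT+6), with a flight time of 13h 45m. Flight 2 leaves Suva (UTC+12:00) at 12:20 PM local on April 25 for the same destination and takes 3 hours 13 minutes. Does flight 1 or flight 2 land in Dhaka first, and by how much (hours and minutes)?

Flight 1 in UTC: 5:34 PM + 12:00 = 5:34 AM on Apr 25.
+13 hours 45 minutes → arrive 7:19 PM UTC on Apr 25.
Flight 2 in UTC: 12:20 PM − 12:00 = 12:20 AM on Apr 25.
+3 hours 13 minutes → arrive 3:33 AM UTC on Apr 25.
Flight 2 lands earlier by 15 hours 46 minutes.

the second, by 15 hours 46 minutes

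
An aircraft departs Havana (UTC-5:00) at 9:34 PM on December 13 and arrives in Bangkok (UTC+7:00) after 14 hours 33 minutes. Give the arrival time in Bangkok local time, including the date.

Convert departure to UTC: 9:34 PM + 5:00 = 2:34 AM UTC on Dec 14.
Add 14 hours and 33 minutes travel time → 5:07 PM UTC.
Bangkok is UTC+7:00, so local arrival = 5:07 PM + 7:00 = 12:07 AM on Dec 15.

12:07 AM on December 15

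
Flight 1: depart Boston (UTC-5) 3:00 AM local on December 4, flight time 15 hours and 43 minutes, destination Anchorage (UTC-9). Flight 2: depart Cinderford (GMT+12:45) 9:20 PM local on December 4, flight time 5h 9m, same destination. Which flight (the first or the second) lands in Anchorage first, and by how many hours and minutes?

Flight 1 in UTC: 3:00 AM + 5:00 = 8:00 AM on Dec 4.
+15 hours and 43 minutes → arrive 11:43 PM UTC on Dec 4.
Flight 2 in UTC: 9:20 PM − 12:45 = 8:35 AM on Dec 4.
+5 hours and 9 minutes → arrive 1:44 PM UTC on Dec 4.
Flight 2 lands earlier by 9 hours 59 minutes.

the second, by 9 hours 59 minutes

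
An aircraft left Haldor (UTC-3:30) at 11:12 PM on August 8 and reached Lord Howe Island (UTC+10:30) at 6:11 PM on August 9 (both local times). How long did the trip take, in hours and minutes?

4 hours 59 minutes

Departure in UTC: 11:12 PM + 3:30 = 2:42 AM on Aug 9.
Arrival in UTC: 6:11 PM − 10:30 = 7:41 AM on Aug 9.
Elapsed = 7:41 AM − 2:42 AM = 4 hours 59 minutes.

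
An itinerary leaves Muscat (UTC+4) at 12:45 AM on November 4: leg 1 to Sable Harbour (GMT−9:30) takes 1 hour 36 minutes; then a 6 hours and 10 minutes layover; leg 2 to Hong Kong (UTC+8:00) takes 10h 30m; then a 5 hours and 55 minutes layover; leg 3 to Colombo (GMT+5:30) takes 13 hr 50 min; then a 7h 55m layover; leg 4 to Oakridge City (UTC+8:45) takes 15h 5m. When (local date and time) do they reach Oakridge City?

Convert departure to UTC: 12:45 AM − 4:00 = 8:45 PM UTC on Nov 3.
Add 1 hour 36 minutes leg 1 → 10:21 PM UTC.
Add 6 hours and 10 minutes layover in Sable Harbour → 4:31 AM UTC (Nov 4).
Add 10 hours and 30 minutes leg 2 → 3:01 PM UTC.
Add 5 hours and 55 minutes layover in Hong Kong → 8:56 PM UTC.
Add 13 hours 50 minutes leg 3 → 10:46 AM UTC (Nov 5).
Add 7 hours and 55 minutes layover in Colombo → 6:41 PM UTC.
Add 15 hours 5 minutes leg 4 → 9:46 AM UTC (Nov 6).
Oakridge City is UTC+8:45, so local arrival = 9:46 AM + 8:45 = 6:31 PM on Nov 6.

6:31 PM on Nov 6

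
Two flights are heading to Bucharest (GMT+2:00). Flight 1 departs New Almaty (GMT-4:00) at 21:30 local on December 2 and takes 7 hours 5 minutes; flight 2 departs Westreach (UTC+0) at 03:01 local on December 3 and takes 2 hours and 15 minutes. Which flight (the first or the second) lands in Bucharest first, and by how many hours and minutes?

Flight 1 in UTC: 21:30 + 4:00 = 01:30 on Dec 3.
+7 hours and 5 minutes → arrive 08:35 UTC on Dec 3.
Flight 2 departs at 03:01 UTC (Dec 3).
+2 hours and 15 minutes → arrive 05:16 UTC on Dec 3.
Flight 2 lands earlier by 3 hours 19 minutes.

the second, by 3 hours 19 minutes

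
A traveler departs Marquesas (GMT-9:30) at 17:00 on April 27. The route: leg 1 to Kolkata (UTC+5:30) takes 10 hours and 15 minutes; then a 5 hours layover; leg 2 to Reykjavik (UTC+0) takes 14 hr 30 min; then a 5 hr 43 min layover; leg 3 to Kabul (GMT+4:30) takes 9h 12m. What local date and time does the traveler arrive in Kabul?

Convert departure to UTC: 17:00 + 9:30 = 02:30 UTC on Apr 28.
Add 10 hours and 15 minutes leg 1 → 12:45 UTC.
Add 5 hours layover in Kolkata → 17:45 UTC.
Add 14 hours and 30 minutes leg 2 → 08:15 UTC (Apr 29).
Add 5 hours 43 minutes layover in Reykjavik → 13:58 UTC.
Add 9 hours and 12 minutes leg 3 → 23:10 UTC.
Kabul is UTC+4:30, so local arrival = 23:10 + 4:30 = 03:40 on Apr 30.

03:40 on Apr 30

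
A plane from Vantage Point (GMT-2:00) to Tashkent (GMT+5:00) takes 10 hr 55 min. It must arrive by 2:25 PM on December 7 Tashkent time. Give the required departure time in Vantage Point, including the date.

Target arrival in UTC: 2:25 PM − 5:00 = 9:25 AM on Dec 7.
Subtract 10 hours 55 minutes → departure 10:30 PM UTC on Dec 6.
Vantage Point is UTC−2:00: 10:30 PM − 2:00 = 8:30 PM on Dec 6.

8:30 PM on December 6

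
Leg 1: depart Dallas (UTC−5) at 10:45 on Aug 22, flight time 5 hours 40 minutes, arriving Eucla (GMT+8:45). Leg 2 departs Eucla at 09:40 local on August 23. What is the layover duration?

Convert departure to UTC: 10:45 + 5:00 = 15:45 UTC on Aug 22.
Add 5 hours 40 minutes flight time → 21:25 UTC.
Eucla is UTC+8:45, so local arrival = 21:25 + 8:45 = 06:10 on Aug 23.
Layover = 09:40 − 06:10 = 3 hours 30 minutes.

3 hours 30 minutes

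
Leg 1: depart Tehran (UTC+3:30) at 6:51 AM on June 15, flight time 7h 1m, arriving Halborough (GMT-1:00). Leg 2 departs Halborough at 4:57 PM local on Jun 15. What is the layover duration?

Convert departure to UTC: 6:51 AM − 3:30 = 3:21 AM UTC on Jun 15.
Add 7 hours and 1 minute flight time → 10:22 AM UTC.
Halborough is UTC−1:00, so local arrival = 10:22 AM − 1:00 = 9:22 AM on Jun 15.
Layover = 4:57 PM − 9:22 AM = 7 hours 35 minutes.

7 hours 35 minutes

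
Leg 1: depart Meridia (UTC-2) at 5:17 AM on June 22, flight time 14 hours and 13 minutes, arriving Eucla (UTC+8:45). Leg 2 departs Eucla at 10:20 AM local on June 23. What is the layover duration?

Convert departure to UTC: 5:17 AM + 2:00 = 7:17 AM UTC on Jun 22.
Add 14 hours and 13 minutes flight time → 9:30 PM UTC.
Eucla is UTC+8:45, so local arrival = 9:30 PM + 8:45 = 6:15 AM on Jun 23.
Layover = 10:20 AM − 6:15 AM = 4 hours 5 minutes.

4 hours 5 minutes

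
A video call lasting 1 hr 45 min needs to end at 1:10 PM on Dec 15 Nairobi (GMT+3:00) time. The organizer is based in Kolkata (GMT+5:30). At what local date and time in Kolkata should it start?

1:55 PM on Dec 15

Target end time in UTC: 1:10 PM − 3:00 = 10:10 AM on Dec 15.
Subtract 1 hour and 45 minutes → start 8:25 AM UTC on Dec 15.
Kolkata is UTC+5:30: 8:25 AM + 5:30 = 1:55 PM on Dec 15.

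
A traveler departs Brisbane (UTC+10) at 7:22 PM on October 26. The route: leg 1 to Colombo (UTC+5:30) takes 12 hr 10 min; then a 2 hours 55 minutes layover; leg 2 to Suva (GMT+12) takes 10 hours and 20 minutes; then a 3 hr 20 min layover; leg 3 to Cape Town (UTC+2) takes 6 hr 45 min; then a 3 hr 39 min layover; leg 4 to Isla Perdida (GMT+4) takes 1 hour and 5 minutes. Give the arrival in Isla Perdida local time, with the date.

5:36 AM on October 28

Convert departure to UTC: 7:22 PM − 10:00 = 9:22 AM UTC on Oct 26.
Add 12 hours 10 minutes leg 1 → 9:32 PM UTC.
Add 2 hours 55 minutes layover in Colombo → 12:27 AM UTC (Oct 27).
Add 10 hours and 20 minutes leg 2 → 10:47 AM UTC.
Add 3 hours and 20 minutes layover in Suva → 2:07 PM UTC.
Add 6 hours 45 minutes leg 3 → 8:52 PM UTC.
Add 3 hours 39 minutes layover in Cape Town → 12:31 AM UTC (Oct 28).
Add 1 hour and 5 minutes leg 4 → 1:36 AM UTC.
Isla Perdida is UTC+4:00, so local arrival = 1:36 AM + 4:00 = 5:36 AM on Oct 28.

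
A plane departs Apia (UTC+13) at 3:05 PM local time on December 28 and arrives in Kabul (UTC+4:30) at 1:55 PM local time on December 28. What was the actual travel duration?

Kabul is 8:30 behind Apia.
Clock-face elapsed time (ignoring zones) is −1 hour 10 minutes.
Actual elapsed = −1 hour 10 minutes + 8:30 = 7 hours 20 minutes.

7 hours 20 minutes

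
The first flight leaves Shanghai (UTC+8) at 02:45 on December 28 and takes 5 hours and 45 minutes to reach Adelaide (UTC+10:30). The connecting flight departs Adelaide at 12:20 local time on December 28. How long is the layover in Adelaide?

Convert departure to UTC: 02:45 − 8:00 = 18:45 UTC on Dec 27.
Add 5 hours and 45 minutes flight time → 00:30 UTC (Dec 28).
Adelaide is UTC+10:30, so local arrival = 00:30 + 10:30 = 11:00 on Dec 28.
Layover = 12:20 − 11:00 = 1 hour 20 minutes.

1 hour 20 minutes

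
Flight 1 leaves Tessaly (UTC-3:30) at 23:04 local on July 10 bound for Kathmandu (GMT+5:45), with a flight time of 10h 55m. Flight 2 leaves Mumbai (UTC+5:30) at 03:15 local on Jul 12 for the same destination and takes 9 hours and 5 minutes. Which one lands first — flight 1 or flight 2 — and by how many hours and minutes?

the first, by 17 hours 21 minutes

Flight 1 in UTC: 23:04 + 3:30 = 02:34 on Jul 11.
+10 hours and 55 minutes → arrive 13:29 UTC on Jul 11.
Flight 2 in UTC: 03:15 − 5:30 = 21:45 on Jul 11.
+9 hours 5 minutes → arrive 06:50 UTC on Jul 12.
Flight 1 lands earlier by 17 hours 21 minutes.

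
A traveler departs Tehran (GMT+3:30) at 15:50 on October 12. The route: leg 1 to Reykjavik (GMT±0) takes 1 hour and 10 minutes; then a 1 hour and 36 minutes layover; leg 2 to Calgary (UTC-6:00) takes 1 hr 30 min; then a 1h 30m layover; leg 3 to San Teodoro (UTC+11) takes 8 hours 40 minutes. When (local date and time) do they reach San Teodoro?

13:46 on October 13

Convert departure to UTC: 15:50 − 3:30 = 12:20 UTC on Oct 12.
Add 1 hour 10 minutes leg 1 → 13:30 UTC.
Add 1 hour 36 minutes layover in Reykjavik → 15:06 UTC.
Add 1 hour 30 minutes leg 2 → 16:36 UTC.
Add 1 hour 30 minutes layover in Calgary → 18:06 UTC.
Add 8 hours and 40 minutes leg 3 → 02:46 UTC (Oct 13).
San Teodoro is UTC+11:00, so local arrival = 02:46 + 11:00 = 13:46 on Oct 13.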